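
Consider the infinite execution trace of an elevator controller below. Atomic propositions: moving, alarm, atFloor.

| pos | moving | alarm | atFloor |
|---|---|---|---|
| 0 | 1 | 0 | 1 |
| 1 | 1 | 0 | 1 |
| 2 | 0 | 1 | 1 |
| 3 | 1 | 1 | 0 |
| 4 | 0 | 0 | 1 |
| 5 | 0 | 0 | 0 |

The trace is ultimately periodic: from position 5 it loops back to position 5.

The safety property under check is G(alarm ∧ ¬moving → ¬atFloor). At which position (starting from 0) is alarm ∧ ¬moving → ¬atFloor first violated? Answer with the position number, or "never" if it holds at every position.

2

Check alarm ∧ ¬moving → ¬atFloor at each position in order: 0 ✓, 1 ✓.
At position 2 the labels are {alarm, atFloor}, so alarm ∧ ¬moving → ¬atFloor is false there. This is the first violation.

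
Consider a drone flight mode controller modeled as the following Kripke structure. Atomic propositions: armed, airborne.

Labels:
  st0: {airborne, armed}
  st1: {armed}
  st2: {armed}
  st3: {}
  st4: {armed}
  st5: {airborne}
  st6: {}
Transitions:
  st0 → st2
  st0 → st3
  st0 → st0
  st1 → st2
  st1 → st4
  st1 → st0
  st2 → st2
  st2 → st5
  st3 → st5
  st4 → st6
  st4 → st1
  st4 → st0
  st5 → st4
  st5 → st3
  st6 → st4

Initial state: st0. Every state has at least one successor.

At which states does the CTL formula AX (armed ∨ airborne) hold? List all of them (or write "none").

{st1, st2, st3, st6}

States satisfying armed ∨ airborne: {st0, st1, st2, st4, st5}.
States satisfying AX (armed ∨ airborne): {st1, st2, st3, st6}.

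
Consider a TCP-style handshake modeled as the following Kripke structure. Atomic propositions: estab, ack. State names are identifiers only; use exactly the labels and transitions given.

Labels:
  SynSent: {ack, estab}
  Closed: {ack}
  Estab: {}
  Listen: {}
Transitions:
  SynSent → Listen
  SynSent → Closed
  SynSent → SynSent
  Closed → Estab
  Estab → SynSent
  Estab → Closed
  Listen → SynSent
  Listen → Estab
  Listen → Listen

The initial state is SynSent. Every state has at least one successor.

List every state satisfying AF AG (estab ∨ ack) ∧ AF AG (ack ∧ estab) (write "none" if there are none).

States satisfying AG (estab ∨ ack): ∅.
States satisfying AF AG (estab ∨ ack): ∅.
States satisfying AG (ack ∧ estab): ∅.
States satisfying AF AG (ack ∧ estab): ∅.
States satisfying AF AG (estab ∨ ack) ∧ AF AG (ack ∧ estab): ∅.

none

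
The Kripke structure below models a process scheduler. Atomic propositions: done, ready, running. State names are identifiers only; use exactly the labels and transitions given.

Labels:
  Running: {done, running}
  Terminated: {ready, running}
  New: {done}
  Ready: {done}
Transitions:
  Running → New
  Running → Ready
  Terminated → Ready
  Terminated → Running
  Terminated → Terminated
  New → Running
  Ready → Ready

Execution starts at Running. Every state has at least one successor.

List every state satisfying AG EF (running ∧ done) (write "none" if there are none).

none

States satisfying EF (running ∧ done): {Running, Terminated, New}.
States satisfying AG EF (running ∧ done): ∅.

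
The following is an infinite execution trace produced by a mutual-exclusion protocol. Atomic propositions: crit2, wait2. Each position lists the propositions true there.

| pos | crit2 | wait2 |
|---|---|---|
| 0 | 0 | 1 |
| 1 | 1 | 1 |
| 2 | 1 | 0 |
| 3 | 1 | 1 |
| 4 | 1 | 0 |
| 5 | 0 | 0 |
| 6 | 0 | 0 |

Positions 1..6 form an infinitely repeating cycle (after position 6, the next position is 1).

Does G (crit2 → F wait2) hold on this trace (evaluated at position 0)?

Holds

crit2 → F wait2 holds at every position 0..6, and those are all positions ever visited, so G (crit2 → F wait2) holds.
Positions where crit2 holds: 1, 2, 3, 4.
Check F wait2 at each: 1→ok, 2→ok, 3→ok, 4→ok.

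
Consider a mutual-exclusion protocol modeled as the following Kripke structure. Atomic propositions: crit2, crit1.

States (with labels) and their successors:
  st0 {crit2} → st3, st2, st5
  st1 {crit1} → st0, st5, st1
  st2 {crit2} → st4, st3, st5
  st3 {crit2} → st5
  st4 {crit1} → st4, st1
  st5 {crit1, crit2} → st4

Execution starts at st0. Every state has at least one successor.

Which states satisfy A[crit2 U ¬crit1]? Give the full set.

{st0, st2, st3}

States satisfying crit2: {st0, st2, st3, st5}.
States satisfying ¬crit1: {st0, st2, st3}.
States satisfying A[crit2 U ¬crit1]: {st0, st2, st3}.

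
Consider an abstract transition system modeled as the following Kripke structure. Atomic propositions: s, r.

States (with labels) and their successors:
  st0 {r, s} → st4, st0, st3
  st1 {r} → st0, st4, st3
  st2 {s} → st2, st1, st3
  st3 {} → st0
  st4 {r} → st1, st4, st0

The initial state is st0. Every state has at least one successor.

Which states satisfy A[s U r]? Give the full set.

States satisfying s: {st0, st2}.
States satisfying r: {st0, st1, st4}.
States satisfying A[s U r]: {st0, st1, st4}.

{st0, st1, st4}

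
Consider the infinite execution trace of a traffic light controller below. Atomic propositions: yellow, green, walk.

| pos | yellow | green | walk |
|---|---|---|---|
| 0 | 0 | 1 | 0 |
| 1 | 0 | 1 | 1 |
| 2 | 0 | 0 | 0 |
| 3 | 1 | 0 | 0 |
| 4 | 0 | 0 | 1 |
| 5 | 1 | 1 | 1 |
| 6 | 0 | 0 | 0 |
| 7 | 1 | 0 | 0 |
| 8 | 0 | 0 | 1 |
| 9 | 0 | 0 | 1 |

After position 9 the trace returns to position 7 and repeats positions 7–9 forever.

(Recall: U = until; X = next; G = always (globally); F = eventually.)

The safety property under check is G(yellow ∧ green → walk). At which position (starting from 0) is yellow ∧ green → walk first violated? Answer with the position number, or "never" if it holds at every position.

yellow ∧ green → walk holds at every position 0..9, and those are all the positions the trace ever visits, so the invariant G(yellow ∧ green → walk) is never violated.

never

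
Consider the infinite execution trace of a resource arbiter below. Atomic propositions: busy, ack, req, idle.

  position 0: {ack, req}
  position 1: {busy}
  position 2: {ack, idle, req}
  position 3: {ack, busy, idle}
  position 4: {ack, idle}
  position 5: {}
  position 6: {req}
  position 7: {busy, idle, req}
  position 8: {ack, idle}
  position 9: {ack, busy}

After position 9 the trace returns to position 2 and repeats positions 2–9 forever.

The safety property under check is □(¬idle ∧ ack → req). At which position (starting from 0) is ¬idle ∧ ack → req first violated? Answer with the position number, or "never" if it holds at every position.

9

Check ¬idle ∧ ack → req at each position in order: 0 ✓, 1 ✓, 2 ✓, 3 ✓, 4 ✓, 5 ✓, 6 ✓, 7 ✓, 8 ✓.
At position 9 the labels are {ack, busy}, so ¬idle ∧ ack → req is false there. This is the first violation.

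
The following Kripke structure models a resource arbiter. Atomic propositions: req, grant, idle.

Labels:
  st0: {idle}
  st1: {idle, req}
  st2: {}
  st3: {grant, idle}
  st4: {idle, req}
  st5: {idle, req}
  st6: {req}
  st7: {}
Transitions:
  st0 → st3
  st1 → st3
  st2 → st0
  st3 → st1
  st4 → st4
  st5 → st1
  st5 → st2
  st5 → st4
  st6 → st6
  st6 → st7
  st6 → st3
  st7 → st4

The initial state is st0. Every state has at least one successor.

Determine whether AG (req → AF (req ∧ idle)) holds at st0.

States satisfying req → AF (req ∧ idle): {st0, st1, st2, st3, st4, st5, st7}.
States satisfying AG (req → AF (req ∧ idle)): {st0, st1, st2, st3, st4, st5, st7}.
Every state reachable from st0 satisfies req → AF (req ∧ idle).
st0 ∈ Sat(AG (req → AF (req ∧ idle))).

Holds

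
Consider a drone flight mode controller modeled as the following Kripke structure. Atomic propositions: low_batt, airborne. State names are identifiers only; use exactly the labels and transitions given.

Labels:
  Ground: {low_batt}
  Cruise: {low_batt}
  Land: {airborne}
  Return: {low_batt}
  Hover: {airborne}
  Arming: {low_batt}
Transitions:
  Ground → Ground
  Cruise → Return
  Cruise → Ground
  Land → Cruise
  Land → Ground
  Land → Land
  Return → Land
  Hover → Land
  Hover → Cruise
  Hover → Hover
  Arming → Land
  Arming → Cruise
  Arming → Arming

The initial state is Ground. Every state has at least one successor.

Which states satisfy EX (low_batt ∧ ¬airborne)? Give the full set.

{Ground, Cruise, Land, Hover, Arming}

States satisfying low_batt ∧ ¬airborne: {Ground, Cruise, Return, Arming}.
States satisfying EX (low_batt ∧ ¬airborne): {Ground, Cruise, Land, Hover, Arming}.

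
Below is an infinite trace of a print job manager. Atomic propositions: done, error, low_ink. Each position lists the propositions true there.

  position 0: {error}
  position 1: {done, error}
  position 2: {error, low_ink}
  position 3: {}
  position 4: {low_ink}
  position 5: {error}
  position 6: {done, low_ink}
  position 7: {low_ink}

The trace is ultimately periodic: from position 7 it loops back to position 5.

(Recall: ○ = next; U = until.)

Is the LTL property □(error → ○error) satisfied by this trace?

Violated

error → ○error must hold at every position from 0 onward. It fails at position 2, so □(error → ○error) is false.
Positions where error holds: 0, 1, 2, 5.
Check ○error at each: 0→ok, 1→ok, 2→fails, 5→fails.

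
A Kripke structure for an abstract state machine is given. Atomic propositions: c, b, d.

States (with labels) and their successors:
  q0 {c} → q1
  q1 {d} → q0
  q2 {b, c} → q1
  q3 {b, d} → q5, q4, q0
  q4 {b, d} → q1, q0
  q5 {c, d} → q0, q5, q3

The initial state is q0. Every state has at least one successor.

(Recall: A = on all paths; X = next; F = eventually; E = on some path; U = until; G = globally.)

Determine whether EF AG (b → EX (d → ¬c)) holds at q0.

States satisfying AG (b → EX (d → ¬c)): {q0, q1, q2, q3, q4, q5}.
States satisfying EF AG (b → EX (d → ¬c)): {q0, q1, q2, q3, q4, q5}.
Some path from q0 reaches a state where AG (b → EX (d → ¬c)) holds.
q0 ∈ Sat(EF AG (b → EX (d → ¬c))).

Holds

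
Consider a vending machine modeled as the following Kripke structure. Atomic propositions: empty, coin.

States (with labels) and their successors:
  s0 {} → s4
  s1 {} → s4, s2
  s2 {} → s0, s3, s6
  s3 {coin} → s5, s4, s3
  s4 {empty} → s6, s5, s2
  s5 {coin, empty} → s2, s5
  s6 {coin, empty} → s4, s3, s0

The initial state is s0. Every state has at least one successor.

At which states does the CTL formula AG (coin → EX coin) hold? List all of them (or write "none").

States satisfying coin → EX coin: {s0, s1, s2, s3, s4, s5, s6}.
States satisfying AG (coin → EX coin): {s0, s1, s2, s3, s4, s5, s6}.

{s0, s1, s2, s3, s4, s5, s6}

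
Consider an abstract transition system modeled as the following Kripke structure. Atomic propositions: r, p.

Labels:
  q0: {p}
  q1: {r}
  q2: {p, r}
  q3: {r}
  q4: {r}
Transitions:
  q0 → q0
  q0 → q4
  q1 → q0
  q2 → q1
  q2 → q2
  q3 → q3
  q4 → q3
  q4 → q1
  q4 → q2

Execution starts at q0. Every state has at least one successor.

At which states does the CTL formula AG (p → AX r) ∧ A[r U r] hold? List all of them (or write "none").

{q3}

States satisfying p → AX r: {q1, q2, q3, q4}.
States satisfying AG (p → AX r): {q3}.
States satisfying r: {q1, q2, q3, q4}.
States satisfying A[r U r]: {q1, q2, q3, q4}.
States satisfying AG (p → AX r) ∧ A[r U r]: {q3}.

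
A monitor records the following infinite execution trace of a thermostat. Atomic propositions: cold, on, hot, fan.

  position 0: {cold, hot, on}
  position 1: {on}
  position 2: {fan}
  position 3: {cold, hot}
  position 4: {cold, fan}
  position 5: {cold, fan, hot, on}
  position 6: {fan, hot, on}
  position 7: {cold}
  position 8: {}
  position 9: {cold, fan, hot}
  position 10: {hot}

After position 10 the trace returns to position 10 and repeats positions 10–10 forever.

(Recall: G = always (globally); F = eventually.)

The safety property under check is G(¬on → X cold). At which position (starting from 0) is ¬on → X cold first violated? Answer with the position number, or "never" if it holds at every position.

7

Check ¬on → X cold at each position in order: 0 ✓, 1 ✓, 2 ✓, 3 ✓, 4 ✓, 5 ✓, 6 ✓.
At position 7 the labels are {cold} and the next position 8 has {}, so ¬on → X cold is false there. This is the first violation.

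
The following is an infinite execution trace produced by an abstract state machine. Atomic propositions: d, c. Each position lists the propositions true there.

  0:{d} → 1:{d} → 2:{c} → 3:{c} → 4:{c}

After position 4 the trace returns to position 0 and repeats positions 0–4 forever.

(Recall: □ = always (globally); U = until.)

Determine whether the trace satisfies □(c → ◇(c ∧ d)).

c → ◇(c ∧ d) must hold at every position from 0 onward. It fails at position 2, so □(c → ◇(c ∧ d)) is false.
Positions where c holds: 2, 3, 4.
Check ◇(c ∧ d) at each: 2→fails, 3→fails, 4→fails.

Violated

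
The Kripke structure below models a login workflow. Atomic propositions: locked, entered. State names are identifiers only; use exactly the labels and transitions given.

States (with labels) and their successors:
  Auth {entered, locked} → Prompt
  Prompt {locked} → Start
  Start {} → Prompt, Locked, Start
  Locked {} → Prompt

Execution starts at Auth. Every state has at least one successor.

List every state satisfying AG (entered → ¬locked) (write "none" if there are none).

{Prompt, Start, Locked}

States satisfying entered → ¬locked: {Prompt, Start, Locked}.
States satisfying AG (entered → ¬locked): {Prompt, Start, Locked}.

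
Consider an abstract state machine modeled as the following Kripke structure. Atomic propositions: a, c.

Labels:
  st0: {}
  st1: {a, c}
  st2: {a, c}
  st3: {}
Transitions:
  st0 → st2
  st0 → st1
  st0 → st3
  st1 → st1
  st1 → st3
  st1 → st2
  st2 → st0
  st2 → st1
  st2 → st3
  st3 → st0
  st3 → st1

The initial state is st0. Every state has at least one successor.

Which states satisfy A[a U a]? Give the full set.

{st1, st2}

States satisfying a: {st1, st2}.
States satisfying A[a U a]: {st1, st2}.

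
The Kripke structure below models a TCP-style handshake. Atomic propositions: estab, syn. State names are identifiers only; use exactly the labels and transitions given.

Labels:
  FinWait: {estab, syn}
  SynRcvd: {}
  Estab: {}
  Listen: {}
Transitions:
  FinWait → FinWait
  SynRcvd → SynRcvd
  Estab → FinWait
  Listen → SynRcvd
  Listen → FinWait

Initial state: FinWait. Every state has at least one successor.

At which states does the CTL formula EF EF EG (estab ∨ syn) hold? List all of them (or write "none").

States satisfying EF EG (estab ∨ syn): {FinWait, Estab, Listen}.
States satisfying EF EF EG (estab ∨ syn): {FinWait, Estab, Listen}.

{FinWait, Estab, Listen}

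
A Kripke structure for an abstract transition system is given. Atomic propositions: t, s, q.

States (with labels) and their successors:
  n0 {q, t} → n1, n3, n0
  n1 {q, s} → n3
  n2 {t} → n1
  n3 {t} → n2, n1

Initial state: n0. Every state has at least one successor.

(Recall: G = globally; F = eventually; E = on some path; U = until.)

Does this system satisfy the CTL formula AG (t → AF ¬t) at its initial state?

Violated

States satisfying t → AF ¬t: {n1, n2, n3}.
States satisfying AG (t → AF ¬t): {n1, n2, n3}.
n0 is reachable from n0 and violates t → AF ¬t, so AG fails at n0.
n0 ∉ Sat(AG (t → AF ¬t)).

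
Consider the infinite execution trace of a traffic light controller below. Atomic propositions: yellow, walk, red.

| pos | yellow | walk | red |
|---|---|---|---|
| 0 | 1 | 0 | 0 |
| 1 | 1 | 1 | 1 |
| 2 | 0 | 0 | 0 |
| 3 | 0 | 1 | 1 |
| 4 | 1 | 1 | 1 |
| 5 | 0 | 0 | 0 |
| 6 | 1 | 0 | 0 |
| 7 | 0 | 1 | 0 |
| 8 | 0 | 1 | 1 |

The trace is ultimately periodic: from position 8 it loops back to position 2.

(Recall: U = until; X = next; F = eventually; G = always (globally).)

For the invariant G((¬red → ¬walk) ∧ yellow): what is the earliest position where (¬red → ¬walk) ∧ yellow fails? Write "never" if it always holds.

2

Check (¬red → ¬walk) ∧ yellow at each position in order: 0 ✓, 1 ✓.
At position 2 the labels are {}, so (¬red → ¬walk) ∧ yellow is false there. This is the first violation.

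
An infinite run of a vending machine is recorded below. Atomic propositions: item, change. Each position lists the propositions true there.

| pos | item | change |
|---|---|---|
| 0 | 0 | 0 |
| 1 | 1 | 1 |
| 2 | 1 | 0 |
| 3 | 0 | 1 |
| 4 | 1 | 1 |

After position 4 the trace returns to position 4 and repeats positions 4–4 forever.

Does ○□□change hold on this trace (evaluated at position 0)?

The position after 0 is 1; □□change is false there.

Does not hold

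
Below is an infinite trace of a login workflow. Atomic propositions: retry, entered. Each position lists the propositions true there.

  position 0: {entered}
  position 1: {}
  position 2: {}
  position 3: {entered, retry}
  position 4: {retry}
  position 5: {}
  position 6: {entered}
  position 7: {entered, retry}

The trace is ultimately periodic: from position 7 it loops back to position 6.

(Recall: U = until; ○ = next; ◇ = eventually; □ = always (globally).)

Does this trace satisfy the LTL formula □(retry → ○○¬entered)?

retry → ○○¬entered must hold at every position from 0 onward. It fails at position 4, so □(retry → ○○¬entered) is false.
Positions where retry holds: 3, 4, 7.
Check ○○¬entered at each: 3→ok, 4→fails, 7→fails.

No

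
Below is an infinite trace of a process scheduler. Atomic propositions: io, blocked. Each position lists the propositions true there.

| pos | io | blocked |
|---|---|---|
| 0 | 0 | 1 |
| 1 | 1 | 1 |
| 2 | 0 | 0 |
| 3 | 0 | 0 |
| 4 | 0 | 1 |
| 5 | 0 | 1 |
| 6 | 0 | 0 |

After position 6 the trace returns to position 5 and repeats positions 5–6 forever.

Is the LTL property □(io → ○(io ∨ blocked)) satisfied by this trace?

Violated

io → ○(io ∨ blocked) must hold at every position from 0 onward. It fails at position 1, so □(io → ○(io ∨ blocked)) is false.
Positions where io holds: 1.
Check ○(io ∨ blocked) at each: 1→fails.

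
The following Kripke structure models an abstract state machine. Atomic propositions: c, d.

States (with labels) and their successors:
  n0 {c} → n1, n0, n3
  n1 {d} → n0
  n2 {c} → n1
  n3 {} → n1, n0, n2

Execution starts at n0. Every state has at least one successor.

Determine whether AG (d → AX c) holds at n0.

States satisfying d → AX c: {n0, n1, n2, n3}.
States satisfying AG (d → AX c): {n0, n1, n2, n3}.
Every state reachable from n0 satisfies d → AX c.
n0 ∈ Sat(AG (d → AX c)).

Yes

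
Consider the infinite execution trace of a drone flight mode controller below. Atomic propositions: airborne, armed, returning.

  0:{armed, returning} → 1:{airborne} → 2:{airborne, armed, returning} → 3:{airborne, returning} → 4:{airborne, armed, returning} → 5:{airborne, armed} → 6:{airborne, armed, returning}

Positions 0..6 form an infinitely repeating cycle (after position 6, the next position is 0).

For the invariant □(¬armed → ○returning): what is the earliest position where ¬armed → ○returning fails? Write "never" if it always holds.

¬armed → ○returning holds at every position 0..6, and those are all the positions the trace ever visits, so the invariant □(¬armed → ○returning) is never violated.

never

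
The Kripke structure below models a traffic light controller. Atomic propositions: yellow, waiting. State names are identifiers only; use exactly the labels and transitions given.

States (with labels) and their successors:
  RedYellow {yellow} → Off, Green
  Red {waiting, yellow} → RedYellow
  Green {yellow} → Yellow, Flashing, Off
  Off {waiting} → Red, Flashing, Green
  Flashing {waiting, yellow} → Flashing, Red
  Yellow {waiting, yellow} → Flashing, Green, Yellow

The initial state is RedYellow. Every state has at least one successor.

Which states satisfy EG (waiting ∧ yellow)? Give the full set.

States satisfying waiting ∧ yellow: {Red, Flashing, Yellow}.
States satisfying EG (waiting ∧ yellow): {Flashing, Yellow}.

{Flashing, Yellow}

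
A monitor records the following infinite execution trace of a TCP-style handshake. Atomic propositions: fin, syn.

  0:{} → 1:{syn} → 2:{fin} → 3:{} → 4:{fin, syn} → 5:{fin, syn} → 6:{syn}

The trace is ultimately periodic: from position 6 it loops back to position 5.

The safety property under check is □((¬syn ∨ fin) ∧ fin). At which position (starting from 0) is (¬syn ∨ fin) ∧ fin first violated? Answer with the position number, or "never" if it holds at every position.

At position 0 the labels are {}, so (¬syn ∨ fin) ∧ fin is false there. This is the first violation.

0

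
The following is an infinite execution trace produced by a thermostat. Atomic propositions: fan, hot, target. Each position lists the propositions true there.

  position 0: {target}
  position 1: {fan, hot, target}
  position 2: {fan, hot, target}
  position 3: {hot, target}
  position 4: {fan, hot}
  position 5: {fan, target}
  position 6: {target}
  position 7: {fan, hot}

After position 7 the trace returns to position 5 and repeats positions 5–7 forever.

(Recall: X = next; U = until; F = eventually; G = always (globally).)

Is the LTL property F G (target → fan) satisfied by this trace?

Does not hold

G (target → fan) is false at every position 0..7, so it never becomes true and F G (target → fan) fails.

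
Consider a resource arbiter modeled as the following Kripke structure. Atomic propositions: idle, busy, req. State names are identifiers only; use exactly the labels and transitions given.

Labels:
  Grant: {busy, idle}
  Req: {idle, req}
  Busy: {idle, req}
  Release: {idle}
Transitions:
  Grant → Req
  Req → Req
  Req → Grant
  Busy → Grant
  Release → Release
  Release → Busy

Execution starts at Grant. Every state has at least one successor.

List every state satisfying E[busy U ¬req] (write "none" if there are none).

{Grant, Release}

States satisfying busy: {Grant}.
States satisfying ¬req: {Grant, Release}.
States satisfying E[busy U ¬req]: {Grant, Release}.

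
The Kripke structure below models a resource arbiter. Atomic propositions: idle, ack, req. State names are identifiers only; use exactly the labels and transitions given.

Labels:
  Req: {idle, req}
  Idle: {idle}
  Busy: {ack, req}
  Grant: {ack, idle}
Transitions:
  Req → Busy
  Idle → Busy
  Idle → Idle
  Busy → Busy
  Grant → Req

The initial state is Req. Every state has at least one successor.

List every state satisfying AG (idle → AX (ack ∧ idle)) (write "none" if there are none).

States satisfying idle → AX (ack ∧ idle): {Busy}.
States satisfying AG (idle → AX (ack ∧ idle)): {Busy}.

{Busy}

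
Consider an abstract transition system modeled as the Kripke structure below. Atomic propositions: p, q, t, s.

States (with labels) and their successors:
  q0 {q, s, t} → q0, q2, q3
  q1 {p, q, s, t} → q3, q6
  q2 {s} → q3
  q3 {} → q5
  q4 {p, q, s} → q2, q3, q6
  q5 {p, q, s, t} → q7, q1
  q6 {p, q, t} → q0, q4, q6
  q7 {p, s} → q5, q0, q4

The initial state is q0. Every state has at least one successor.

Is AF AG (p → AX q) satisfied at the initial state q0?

States satisfying AG (p → AX q): ∅.
States satisfying AF AG (p → AX q): ∅.
There is a path from q0 along which AG (p → AX q) never holds.
q0 ∉ Sat(AF AG (p → AX q)).

Violated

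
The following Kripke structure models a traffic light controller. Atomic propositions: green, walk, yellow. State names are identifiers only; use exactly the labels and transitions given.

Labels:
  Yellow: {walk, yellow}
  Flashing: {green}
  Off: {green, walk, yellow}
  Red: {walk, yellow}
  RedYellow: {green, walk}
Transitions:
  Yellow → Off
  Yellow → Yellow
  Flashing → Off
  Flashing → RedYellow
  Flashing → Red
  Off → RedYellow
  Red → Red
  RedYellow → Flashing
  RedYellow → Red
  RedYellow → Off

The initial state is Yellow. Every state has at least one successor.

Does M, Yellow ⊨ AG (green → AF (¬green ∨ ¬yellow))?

States satisfying green → AF (¬green ∨ ¬yellow): {Yellow, Flashing, Off, Red, RedYellow}.
States satisfying AG (green → AF (¬green ∨ ¬yellow)): {Yellow, Flashing, Off, Red, RedYellow}.
Every state reachable from Yellow satisfies green → AF (¬green ∨ ¬yellow).
Yellow ∈ Sat(AG (green → AF (¬green ∨ ¬yellow))).

Holds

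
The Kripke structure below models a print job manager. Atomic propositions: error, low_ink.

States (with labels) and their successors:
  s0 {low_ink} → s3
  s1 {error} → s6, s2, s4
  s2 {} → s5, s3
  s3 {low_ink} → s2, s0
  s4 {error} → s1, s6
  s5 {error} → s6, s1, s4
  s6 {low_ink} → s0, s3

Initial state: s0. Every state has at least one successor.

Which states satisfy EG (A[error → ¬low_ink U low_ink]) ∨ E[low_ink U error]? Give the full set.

States satisfying A[error → ¬low_ink U low_ink]: {s0, s3, s6}.
States satisfying EG (A[error → ¬low_ink U low_ink]): {s0, s3, s6}.
States satisfying low_ink: {s0, s3, s6}.
States satisfying error: {s1, s4, s5}.
States satisfying E[low_ink U error]: {s1, s4, s5}.
States satisfying EG (A[error → ¬low_ink U low_ink]) ∨ E[low_ink U error]: {s0, s1, s3, s4, s5, s6}.

{s0, s1, s3, s4, s5, s6}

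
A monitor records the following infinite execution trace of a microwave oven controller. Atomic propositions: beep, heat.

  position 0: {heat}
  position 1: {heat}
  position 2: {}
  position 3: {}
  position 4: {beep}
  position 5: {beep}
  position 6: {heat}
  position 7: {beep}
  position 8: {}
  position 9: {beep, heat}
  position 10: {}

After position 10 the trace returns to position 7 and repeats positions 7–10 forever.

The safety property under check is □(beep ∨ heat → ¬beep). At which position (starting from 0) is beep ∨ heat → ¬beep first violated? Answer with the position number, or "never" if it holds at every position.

Check beep ∨ heat → ¬beep at each position in order: 0 ✓, 1 ✓, 2 ✓, 3 ✓.
At position 4 the labels are {beep}, so beep ∨ heat → ¬beep is false there. This is the first violation.

4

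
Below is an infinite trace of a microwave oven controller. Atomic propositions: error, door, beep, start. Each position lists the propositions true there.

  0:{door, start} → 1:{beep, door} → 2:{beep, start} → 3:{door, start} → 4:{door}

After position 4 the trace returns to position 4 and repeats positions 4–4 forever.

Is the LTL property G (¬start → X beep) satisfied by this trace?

¬start → X beep must hold at every position from 0 onward. It fails at position 4, so G (¬start → X beep) is false.
Positions where ¬start holds: 1, 4.
Check X beep at each: 1→ok, 4→fails.

Violated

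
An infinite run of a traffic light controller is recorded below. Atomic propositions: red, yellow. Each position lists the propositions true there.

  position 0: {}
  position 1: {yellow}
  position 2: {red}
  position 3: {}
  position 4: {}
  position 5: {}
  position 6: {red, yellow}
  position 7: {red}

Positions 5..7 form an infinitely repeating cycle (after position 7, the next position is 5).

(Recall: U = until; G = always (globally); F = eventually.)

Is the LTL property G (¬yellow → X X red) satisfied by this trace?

Violated

¬yellow → X X red must hold at every position from 0 onward. It fails at position 2, so G (¬yellow → X X red) is false.
Positions where ¬yellow holds: 0, 2, 3, 4, 5, 7.
Check X X red at each: 0→ok, 2→fails, 3→fails, 4→ok, 5→ok, 7→ok.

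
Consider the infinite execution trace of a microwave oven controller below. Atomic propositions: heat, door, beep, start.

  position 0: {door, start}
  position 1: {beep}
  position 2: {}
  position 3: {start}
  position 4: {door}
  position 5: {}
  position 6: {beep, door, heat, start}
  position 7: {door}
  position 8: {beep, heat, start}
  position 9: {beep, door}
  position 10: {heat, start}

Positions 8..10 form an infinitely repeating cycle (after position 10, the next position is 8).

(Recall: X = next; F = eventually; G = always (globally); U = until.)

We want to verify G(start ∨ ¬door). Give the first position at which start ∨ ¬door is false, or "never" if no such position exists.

Check start ∨ ¬door at each position in order: 0 ✓, 1 ✓, 2 ✓, 3 ✓.
At position 4 the labels are {door}, so start ∨ ¬door is false there. This is the first violation.

4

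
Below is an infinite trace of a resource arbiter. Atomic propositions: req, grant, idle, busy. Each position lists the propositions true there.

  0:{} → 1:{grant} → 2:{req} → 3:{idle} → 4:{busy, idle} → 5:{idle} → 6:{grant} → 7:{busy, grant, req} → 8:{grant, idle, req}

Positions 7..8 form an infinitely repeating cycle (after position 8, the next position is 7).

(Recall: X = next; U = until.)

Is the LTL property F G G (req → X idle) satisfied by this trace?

G G (req → X idle) is false at every position 0..8, so it never becomes true and F G G (req → X idle) fails.

Does not hold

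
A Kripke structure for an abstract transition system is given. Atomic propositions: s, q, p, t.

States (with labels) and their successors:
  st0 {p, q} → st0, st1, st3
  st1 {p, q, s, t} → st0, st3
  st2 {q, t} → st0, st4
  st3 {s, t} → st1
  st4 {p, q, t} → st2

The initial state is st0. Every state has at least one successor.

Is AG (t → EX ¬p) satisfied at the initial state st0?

States satisfying t → EX ¬p: {st0, st1, st4}.
States satisfying AG (t → EX ¬p): ∅.
st3 is reachable from st0 and violates t → EX ¬p, so AG fails at st0.
st0 ∉ Sat(AG (t → EX ¬p)).

No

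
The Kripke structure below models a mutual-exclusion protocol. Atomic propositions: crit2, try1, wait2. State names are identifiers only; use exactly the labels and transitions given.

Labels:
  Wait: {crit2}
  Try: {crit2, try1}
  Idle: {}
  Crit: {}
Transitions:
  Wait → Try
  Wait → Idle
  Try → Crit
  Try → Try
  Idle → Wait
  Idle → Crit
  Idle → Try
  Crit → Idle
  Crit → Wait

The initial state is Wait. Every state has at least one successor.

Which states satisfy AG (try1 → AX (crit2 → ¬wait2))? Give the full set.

{Wait, Try, Idle, Crit}

States satisfying try1 → AX (crit2 → ¬wait2): {Wait, Try, Idle, Crit}.
States satisfying AG (try1 → AX (crit2 → ¬wait2)): {Wait, Try, Idle, Crit}.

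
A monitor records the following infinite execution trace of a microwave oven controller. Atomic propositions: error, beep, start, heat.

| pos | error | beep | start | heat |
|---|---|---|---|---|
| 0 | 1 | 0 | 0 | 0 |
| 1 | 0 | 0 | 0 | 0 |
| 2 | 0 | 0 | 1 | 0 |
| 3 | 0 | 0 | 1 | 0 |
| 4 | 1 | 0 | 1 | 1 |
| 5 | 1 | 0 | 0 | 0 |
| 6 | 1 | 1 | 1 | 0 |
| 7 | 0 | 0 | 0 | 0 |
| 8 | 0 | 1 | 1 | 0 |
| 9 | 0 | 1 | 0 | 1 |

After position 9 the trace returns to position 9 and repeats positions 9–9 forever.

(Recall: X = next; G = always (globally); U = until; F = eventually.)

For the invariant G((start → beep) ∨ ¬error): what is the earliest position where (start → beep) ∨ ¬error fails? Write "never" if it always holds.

4

Check (start → beep) ∨ ¬error at each position in order: 0 ✓, 1 ✓, 2 ✓, 3 ✓.
At position 4 the labels are {error, heat, start}, so (start → beep) ∨ ¬error is false there. This is the first violation.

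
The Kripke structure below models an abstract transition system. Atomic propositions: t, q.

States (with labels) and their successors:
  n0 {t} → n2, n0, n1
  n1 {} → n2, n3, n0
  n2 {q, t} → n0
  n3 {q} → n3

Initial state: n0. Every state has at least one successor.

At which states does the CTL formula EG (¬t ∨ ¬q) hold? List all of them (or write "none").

States satisfying ¬t ∨ ¬q: {n0, n1, n3}.
States satisfying EG (¬t ∨ ¬q): {n0, n1, n3}.

{n0, n1, n3}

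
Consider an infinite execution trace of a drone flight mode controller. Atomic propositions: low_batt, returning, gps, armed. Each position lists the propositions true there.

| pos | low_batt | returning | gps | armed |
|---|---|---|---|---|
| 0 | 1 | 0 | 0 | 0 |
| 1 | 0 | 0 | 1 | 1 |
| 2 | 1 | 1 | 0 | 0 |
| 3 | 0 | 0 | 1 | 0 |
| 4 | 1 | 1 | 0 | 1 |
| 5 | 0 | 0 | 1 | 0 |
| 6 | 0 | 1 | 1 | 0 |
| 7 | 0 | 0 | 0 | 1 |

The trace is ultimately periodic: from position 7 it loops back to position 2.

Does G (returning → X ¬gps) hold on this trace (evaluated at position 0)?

returning → X ¬gps must hold at every position from 0 onward. It fails at position 2, so G (returning → X ¬gps) is false.
Positions where returning holds: 2, 4, 6.
Check X ¬gps at each: 2→fails, 4→fails, 6→ok.

Violated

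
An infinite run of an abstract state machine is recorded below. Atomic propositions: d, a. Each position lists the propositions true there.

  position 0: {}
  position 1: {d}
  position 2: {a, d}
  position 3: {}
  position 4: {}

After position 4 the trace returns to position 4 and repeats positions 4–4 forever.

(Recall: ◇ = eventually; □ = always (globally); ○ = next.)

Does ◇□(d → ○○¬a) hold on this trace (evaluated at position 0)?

Satisfied

□(d → ○○¬a) holds at position 0, which is reachable from 0, so ◇□(d → ○○¬a) holds.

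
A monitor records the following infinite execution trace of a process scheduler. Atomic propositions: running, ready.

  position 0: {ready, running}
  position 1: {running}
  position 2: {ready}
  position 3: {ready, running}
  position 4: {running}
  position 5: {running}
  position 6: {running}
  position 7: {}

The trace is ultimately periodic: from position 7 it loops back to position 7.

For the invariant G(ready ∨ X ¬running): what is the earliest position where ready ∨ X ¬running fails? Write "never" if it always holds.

4

Check ready ∨ X ¬running at each position in order: 0 ✓, 1 ✓, 2 ✓, 3 ✓.
At position 4 the labels are {running} and the next position 5 has {running}, so ready ∨ X ¬running is false there. This is the first violation.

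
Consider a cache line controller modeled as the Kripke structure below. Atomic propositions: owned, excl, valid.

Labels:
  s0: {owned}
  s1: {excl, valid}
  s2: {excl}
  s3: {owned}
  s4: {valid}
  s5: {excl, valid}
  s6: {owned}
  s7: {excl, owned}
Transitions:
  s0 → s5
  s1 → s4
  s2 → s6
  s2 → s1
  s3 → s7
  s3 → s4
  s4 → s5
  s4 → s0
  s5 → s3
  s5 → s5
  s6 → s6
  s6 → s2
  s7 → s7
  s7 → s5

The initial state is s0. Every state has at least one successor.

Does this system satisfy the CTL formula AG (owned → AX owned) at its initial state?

States satisfying owned → AX owned: {s1, s2, s4, s5}.
States satisfying AG (owned → AX owned): ∅.
s0 is reachable from s0 and violates owned → AX owned, so AG fails at s0.
s0 ∉ Sat(AG (owned → AX owned)).

No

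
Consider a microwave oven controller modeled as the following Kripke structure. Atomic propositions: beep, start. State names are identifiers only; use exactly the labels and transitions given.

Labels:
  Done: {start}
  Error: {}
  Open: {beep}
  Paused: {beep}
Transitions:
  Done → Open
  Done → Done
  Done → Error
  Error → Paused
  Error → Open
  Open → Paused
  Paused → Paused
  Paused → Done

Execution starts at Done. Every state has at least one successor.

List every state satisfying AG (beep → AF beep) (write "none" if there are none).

{Done, Error, Open, Paused}

States satisfying beep → AF beep: {Done, Error, Open, Paused}.
States satisfying AG (beep → AF beep): {Done, Error, Open, Paused}.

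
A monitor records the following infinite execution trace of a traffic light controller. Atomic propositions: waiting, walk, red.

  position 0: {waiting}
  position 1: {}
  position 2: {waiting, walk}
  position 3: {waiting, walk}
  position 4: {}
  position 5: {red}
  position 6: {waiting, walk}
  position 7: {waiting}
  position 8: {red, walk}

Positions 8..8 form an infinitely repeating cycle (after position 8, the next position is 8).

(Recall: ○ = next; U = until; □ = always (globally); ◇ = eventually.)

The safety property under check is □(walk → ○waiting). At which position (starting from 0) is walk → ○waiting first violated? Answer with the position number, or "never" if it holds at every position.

Check walk → ○waiting at each position in order: 0 ✓, 1 ✓, 2 ✓.
At position 3 the labels are {waiting, walk} and the next position 4 has {}, so walk → ○waiting is false there. This is the first violation.

3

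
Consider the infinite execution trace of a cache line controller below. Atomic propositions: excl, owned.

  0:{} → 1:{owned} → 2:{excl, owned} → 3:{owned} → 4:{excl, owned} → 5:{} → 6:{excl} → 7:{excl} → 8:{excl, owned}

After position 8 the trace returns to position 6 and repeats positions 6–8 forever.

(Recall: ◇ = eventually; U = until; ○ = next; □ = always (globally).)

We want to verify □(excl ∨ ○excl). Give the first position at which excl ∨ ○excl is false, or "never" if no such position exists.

At position 0 the labels are {} and the next position 1 has {owned}, so excl ∨ ○excl is false there. This is the first violation.

0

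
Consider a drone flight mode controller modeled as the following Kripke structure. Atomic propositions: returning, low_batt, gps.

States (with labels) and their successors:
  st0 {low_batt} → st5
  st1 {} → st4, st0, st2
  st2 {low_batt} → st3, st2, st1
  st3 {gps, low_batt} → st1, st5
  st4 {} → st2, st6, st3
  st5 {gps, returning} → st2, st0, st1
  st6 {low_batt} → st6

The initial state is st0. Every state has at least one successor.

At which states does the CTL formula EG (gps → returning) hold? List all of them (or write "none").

States satisfying gps → returning: {st0, st1, st2, st4, st5, st6}.
States satisfying EG (gps → returning): {st0, st1, st2, st4, st5, st6}.

{st0, st1, st2, st4, st5, st6}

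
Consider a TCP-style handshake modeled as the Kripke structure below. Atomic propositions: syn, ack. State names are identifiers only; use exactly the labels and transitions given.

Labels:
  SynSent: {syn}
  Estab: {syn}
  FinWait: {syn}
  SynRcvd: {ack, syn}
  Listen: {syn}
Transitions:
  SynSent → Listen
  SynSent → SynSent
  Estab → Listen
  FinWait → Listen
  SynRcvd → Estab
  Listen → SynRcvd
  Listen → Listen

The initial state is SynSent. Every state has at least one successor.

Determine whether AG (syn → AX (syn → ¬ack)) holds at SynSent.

States satisfying syn → AX (syn → ¬ack): {SynSent, Estab, FinWait, SynRcvd}.
States satisfying AG (syn → AX (syn → ¬ack)): ∅.
Listen is reachable from SynSent and violates syn → AX (syn → ¬ack), so AG fails at SynSent.
SynSent ∉ Sat(AG (syn → AX (syn → ¬ack))).

No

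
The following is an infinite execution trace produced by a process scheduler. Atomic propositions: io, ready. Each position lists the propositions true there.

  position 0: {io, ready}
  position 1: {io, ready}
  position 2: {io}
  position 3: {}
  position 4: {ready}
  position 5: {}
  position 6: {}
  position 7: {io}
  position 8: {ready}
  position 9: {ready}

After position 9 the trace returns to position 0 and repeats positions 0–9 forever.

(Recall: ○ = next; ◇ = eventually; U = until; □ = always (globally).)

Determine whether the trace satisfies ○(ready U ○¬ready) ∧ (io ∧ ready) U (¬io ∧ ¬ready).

The position after 0 is 1; ready U ○¬ready is true there.
Walking from position 0: at position 2, ¬io ∧ ¬ready has not yet held and io ∧ ready fails, so (io ∧ ready) U (¬io ∧ ¬ready) is false.
At position 0: ○(ready U ○¬ready) is true; (io ∧ ready) U (¬io ∧ ¬ready) is false; so ○(ready U ○¬ready) ∧ (io ∧ ready) U (¬io ∧ ¬ready) is false.

No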